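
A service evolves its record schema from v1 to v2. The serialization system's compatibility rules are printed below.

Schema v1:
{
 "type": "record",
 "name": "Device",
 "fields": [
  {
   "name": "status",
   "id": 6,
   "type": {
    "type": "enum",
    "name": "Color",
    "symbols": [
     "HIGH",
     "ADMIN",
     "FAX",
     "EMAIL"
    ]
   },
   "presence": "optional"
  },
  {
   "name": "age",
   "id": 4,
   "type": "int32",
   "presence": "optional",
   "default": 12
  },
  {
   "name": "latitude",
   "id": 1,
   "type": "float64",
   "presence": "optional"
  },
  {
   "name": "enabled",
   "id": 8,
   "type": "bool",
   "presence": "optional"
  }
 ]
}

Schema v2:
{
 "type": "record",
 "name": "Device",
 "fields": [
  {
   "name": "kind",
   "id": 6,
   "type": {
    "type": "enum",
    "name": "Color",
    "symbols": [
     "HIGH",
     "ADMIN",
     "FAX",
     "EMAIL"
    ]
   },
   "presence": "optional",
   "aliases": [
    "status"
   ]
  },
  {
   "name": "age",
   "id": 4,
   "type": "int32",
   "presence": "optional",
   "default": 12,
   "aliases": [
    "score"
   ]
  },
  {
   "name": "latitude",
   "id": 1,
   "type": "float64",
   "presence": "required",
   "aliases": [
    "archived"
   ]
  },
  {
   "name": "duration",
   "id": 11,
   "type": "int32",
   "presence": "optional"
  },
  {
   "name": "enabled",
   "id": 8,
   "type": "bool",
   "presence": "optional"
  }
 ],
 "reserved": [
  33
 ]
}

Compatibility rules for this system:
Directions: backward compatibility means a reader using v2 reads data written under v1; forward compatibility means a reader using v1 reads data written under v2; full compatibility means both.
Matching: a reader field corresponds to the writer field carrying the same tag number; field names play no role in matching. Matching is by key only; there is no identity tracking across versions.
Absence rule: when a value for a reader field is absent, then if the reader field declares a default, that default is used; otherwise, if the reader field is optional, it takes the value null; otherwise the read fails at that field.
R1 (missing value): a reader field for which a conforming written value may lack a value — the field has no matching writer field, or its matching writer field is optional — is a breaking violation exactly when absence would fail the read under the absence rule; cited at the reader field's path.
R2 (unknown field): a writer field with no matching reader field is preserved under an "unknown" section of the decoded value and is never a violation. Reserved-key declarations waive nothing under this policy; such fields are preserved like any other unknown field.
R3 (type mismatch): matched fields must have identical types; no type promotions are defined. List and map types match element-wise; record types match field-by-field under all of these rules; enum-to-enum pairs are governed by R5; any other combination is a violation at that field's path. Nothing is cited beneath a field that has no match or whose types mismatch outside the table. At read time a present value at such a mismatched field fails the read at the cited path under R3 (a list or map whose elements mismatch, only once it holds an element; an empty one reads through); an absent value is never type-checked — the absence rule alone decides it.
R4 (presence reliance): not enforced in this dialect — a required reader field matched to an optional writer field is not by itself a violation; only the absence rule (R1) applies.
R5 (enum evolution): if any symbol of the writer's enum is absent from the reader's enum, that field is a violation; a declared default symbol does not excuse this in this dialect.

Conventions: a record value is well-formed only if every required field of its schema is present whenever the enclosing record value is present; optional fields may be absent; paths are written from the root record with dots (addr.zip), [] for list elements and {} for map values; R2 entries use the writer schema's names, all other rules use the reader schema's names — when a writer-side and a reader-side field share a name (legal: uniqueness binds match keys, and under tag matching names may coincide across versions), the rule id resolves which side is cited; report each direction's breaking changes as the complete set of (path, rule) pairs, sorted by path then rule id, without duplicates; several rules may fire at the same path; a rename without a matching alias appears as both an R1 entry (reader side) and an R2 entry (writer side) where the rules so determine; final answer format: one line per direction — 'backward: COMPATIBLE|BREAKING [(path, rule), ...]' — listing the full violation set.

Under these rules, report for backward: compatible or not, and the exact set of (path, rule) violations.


in Device below, arrows point writer -> reader
backward pass over Device, reader schema v2, writer schema v1:
  writer optional, Color -> Color: reader kind maps from writer status
  writer optional, int32 -> int32: reader age maps from writer age
  writer optional, float64 -> float64: reader latitude maps from writer latitude
  no writer field matches reader duration
  writer optional, bool -> bool: reader enabled maps from writer enabled
  R1 fires at latitude
  => backward: BREAKING (1)
checking off the Device differences that do not matter here:
  renamed field status to kind in record Device (alias status declared on the renamed field) -> no rule fires on it in Device's dialect; the asked verdict holds
  added field duration to record Device: optional int32, tag 11 (in v2 it sits immediately before enabled) -> no rule fires on it in Device's dialect; the asked verdict holds

backward: BREAKING [(latitude, R1)]


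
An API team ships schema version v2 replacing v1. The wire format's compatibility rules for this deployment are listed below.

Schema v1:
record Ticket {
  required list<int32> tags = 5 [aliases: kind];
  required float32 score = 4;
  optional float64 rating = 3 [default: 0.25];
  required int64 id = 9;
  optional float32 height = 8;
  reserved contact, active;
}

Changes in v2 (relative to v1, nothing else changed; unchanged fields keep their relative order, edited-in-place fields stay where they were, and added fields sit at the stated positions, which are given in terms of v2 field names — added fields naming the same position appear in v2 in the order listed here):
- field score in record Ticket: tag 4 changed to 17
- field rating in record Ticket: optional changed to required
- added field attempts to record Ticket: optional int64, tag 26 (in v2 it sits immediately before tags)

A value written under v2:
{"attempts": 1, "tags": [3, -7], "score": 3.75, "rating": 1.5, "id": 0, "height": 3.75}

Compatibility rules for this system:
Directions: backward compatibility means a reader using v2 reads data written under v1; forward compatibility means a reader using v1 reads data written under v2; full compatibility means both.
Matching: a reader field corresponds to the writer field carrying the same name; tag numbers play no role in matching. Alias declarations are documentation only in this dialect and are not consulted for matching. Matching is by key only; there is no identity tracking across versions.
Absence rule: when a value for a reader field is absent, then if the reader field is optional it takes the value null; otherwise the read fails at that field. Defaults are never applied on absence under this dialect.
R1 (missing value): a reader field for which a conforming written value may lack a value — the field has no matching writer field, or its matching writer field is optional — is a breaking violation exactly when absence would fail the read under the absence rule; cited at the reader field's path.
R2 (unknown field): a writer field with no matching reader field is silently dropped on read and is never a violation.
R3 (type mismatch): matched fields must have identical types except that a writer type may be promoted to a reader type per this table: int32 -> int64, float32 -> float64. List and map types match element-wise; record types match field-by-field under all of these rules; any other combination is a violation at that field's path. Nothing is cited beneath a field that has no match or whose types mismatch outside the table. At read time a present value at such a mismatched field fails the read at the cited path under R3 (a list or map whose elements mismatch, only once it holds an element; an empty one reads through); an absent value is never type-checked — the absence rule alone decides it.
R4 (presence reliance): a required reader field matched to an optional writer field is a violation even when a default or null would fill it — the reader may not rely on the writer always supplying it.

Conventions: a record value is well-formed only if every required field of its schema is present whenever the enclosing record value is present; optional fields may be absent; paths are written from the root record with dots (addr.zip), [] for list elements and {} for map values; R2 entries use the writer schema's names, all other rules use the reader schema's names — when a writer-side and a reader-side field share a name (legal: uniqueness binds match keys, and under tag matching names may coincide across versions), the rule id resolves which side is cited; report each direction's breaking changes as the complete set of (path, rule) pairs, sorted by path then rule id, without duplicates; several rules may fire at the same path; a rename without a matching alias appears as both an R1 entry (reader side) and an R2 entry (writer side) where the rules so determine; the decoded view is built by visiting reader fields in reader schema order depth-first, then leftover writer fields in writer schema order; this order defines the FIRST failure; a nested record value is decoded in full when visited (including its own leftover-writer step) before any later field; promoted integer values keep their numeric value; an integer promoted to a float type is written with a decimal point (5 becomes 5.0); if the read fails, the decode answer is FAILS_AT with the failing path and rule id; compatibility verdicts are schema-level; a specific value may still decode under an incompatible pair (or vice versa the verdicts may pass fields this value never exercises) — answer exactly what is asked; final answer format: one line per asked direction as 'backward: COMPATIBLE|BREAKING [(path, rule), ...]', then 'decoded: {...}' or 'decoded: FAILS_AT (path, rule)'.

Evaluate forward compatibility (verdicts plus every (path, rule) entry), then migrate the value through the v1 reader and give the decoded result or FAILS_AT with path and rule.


forward: COMPATIBLE []; decoded: {"tags": [3, -7], "score": 3.75, "rating": 1.5, "id": 0, "height": 3.75}

the writer's type comes first in each Ticket pair
forward on Ticket — v1 reading data written by v2:
  tags <- tags (list<int32> -> list<int32>, writer required)
  score <- score (float32 -> float32, writer required)
  rating <- rating (float64 -> float64, writer required)
  id <- id (int64 -> int64, writer required)
  height <- height (float32 -> float32, writer optional)
  leftover writer field: attempts
  => forward: COMPATIBLE
decode (reader v1):
  tags := [3, -7]
  score := 3.75
  rating := 1.5
  id := 0
  height := 3.75
  writer attempts: unmatched, discarded
  => decoded: {"tags": [3, -7], "score": 3.75, "rating": 1.5, "id": 0, "height": 3.75}
ruling out the remaining Ticket differences:
  field score in record Ticket: tag 4 changed to 17 -> triggers nothing under Ticket's printed rules — same verdict
  field rating in record Ticket: optional changed to required -> its effect on Ticket is confined to the backward direction, not asked
  added field attempts to record Ticket: optional int64, tag 26 (in v2 it sits immediately before tags) -> triggers nothing under Ticket's printed rules — same verdict


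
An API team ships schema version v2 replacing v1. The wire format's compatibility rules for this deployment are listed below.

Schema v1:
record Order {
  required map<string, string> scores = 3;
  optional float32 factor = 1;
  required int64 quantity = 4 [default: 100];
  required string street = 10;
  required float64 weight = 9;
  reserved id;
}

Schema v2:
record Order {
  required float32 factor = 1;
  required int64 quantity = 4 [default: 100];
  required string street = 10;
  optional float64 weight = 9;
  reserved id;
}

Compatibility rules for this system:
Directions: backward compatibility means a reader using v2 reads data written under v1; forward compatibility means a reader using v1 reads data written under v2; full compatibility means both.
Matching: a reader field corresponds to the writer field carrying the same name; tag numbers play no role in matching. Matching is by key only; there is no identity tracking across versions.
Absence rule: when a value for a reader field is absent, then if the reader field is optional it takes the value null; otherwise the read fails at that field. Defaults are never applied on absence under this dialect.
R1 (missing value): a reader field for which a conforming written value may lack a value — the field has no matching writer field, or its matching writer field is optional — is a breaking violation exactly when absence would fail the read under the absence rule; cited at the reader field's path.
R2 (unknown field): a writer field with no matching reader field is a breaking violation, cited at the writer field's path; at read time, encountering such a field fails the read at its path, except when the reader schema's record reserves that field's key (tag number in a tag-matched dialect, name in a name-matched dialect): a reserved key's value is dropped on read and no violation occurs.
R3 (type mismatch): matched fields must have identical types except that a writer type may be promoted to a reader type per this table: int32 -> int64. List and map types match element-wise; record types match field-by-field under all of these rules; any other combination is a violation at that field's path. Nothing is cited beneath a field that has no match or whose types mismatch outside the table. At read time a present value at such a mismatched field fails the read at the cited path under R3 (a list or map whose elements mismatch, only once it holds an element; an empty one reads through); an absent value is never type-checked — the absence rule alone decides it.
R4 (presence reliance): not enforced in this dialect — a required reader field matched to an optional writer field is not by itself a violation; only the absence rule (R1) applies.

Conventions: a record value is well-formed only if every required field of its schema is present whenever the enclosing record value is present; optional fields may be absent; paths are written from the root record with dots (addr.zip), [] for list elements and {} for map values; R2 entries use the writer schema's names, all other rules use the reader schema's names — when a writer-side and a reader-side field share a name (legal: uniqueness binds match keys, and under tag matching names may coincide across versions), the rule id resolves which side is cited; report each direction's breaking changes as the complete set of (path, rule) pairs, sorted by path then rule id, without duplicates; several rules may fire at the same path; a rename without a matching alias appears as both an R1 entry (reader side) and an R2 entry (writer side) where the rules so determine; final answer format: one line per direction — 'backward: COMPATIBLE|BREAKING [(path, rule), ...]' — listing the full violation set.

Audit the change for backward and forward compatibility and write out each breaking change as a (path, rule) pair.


backward: BREAKING [(factor, R1), (scores, R2)]; forward: BREAKING [(scores, R1), (weight, R1)]

arrows below run writer -> reader for Order
backward for Order (reader v2, writer v1):
  factor <- factor (float32 -> float32, writer optional)
  quantity <- quantity (int64 -> int64, writer required)
  street <- street (string -> string, writer required)
  weight <- weight (float64 -> float64, writer required)
  scores (writer side), unknown to reader
  breaking: (factor, R1)
  breaking: (scores, R2)
  => backward: BREAKING (2)
forward for Order (reader v1, writer v2):
  scores has no writer counterpart
  factor <- factor (float32 -> float32, writer required)
  quantity <- quantity (int64 -> int64, writer required)
  street <- street (string -> string, writer required)
  weight <- weight (float64 -> float64, writer optional)
  breaking: (scores, R1)
  breaking: (weight, R1)
  => forward: BREAKING (2)


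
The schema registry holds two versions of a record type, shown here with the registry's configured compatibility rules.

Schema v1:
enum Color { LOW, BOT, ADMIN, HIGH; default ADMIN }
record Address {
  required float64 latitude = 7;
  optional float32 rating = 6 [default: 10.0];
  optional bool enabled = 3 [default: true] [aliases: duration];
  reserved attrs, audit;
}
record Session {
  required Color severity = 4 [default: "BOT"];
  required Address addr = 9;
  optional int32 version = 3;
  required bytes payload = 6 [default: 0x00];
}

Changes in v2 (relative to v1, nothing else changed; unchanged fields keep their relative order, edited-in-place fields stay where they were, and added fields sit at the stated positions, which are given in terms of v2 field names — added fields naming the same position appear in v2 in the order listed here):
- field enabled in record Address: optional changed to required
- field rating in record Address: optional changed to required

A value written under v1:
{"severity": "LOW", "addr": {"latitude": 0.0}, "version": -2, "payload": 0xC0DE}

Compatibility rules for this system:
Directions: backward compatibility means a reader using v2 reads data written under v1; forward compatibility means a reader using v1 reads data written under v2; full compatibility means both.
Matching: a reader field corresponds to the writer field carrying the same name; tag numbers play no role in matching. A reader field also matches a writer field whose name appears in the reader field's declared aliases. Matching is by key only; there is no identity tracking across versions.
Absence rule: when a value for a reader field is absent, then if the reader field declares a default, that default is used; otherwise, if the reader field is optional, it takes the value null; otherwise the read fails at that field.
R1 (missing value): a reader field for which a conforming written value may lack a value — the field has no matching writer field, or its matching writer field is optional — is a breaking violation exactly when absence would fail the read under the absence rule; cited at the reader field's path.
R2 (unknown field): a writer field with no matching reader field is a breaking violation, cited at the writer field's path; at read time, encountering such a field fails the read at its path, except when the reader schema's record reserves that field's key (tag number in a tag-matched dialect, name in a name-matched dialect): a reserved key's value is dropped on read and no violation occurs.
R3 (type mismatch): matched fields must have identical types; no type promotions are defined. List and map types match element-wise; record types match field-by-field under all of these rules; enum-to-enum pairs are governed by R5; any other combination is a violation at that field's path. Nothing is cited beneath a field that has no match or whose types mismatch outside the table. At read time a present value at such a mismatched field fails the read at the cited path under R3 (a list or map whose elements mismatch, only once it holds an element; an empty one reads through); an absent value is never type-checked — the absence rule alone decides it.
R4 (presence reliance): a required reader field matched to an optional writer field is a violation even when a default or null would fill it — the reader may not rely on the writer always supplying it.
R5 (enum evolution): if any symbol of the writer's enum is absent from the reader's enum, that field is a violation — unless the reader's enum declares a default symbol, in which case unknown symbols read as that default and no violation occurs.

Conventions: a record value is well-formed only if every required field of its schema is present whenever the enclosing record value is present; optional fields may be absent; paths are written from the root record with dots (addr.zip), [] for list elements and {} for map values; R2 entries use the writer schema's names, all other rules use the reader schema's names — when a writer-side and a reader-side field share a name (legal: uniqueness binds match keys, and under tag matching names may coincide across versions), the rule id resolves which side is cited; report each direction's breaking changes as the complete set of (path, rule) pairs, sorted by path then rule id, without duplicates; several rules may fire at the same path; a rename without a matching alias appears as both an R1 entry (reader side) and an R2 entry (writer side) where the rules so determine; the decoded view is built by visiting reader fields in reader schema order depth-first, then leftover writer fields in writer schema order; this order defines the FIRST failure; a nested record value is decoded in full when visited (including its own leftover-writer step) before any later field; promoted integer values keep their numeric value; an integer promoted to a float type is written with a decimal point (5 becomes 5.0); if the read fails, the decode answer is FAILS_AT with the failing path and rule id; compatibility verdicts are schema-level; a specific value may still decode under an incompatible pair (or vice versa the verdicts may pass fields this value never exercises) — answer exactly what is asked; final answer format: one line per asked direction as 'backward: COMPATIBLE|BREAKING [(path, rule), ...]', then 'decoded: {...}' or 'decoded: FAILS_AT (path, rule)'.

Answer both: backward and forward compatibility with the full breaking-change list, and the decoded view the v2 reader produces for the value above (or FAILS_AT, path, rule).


backward: BREAKING [(addr.enabled, R4), (addr.rating, R4)]; forward: COMPATIBLE []; decoded: {"severity": "LOW", "addr": {"latitude": 0.0, "rating": 10.0, "enabled": true}, "version": -2, "payload": 0xC0DE}

the writer's type comes first in each Session pair
backward for Session (reader v2, writer v1):
  severity <- severity (Color -> Color, writer required)
  addr <- addr (Address -> Address, writer required)
  version <- version (int32 -> int32, writer optional)
  payload <- payload (bytes -> bytes, writer required)
  addr.latitude <- addr.latitude (float64 -> float64, writer required)
  addr.rating <- addr.rating (float32 -> float32, writer optional)
  addr.enabled <- addr.enabled (bool -> bool, writer optional)
  rule R4 violated at addr.enabled
  rule R4 violated at addr.rating
  backward on Session therefore BREAKING (2)
forward for Session (reader v1, writer v2):
  severity <- severity (Color -> Color, writer required)
  addr <- addr (Address -> Address, writer required)
  version <- version (int32 -> int32, writer optional)
  payload <- payload (bytes -> bytes, writer required)
  addr.latitude <- addr.latitude (float64 -> float64, writer required)
  addr.rating <- addr.rating (float32 -> float32, writer required)
  addr.enabled <- addr.enabled (bool -> bool, writer required)
  => forward: COMPATIBLE
decoding the Session value with the v2 reader:
  severity := "LOW"
  addr.latitude := 0.0
  addr.rating := 10.0 (missing; default applied)
  addr.enabled := true (missing; default applied)
  version := -2
  payload := 0xC0DE
  => decoded: {"severity": "LOW", "addr": {"latitude": 0.0, "rating": 10.0, "enabled": true}, "version": -2, "payload": 0xC0DE}


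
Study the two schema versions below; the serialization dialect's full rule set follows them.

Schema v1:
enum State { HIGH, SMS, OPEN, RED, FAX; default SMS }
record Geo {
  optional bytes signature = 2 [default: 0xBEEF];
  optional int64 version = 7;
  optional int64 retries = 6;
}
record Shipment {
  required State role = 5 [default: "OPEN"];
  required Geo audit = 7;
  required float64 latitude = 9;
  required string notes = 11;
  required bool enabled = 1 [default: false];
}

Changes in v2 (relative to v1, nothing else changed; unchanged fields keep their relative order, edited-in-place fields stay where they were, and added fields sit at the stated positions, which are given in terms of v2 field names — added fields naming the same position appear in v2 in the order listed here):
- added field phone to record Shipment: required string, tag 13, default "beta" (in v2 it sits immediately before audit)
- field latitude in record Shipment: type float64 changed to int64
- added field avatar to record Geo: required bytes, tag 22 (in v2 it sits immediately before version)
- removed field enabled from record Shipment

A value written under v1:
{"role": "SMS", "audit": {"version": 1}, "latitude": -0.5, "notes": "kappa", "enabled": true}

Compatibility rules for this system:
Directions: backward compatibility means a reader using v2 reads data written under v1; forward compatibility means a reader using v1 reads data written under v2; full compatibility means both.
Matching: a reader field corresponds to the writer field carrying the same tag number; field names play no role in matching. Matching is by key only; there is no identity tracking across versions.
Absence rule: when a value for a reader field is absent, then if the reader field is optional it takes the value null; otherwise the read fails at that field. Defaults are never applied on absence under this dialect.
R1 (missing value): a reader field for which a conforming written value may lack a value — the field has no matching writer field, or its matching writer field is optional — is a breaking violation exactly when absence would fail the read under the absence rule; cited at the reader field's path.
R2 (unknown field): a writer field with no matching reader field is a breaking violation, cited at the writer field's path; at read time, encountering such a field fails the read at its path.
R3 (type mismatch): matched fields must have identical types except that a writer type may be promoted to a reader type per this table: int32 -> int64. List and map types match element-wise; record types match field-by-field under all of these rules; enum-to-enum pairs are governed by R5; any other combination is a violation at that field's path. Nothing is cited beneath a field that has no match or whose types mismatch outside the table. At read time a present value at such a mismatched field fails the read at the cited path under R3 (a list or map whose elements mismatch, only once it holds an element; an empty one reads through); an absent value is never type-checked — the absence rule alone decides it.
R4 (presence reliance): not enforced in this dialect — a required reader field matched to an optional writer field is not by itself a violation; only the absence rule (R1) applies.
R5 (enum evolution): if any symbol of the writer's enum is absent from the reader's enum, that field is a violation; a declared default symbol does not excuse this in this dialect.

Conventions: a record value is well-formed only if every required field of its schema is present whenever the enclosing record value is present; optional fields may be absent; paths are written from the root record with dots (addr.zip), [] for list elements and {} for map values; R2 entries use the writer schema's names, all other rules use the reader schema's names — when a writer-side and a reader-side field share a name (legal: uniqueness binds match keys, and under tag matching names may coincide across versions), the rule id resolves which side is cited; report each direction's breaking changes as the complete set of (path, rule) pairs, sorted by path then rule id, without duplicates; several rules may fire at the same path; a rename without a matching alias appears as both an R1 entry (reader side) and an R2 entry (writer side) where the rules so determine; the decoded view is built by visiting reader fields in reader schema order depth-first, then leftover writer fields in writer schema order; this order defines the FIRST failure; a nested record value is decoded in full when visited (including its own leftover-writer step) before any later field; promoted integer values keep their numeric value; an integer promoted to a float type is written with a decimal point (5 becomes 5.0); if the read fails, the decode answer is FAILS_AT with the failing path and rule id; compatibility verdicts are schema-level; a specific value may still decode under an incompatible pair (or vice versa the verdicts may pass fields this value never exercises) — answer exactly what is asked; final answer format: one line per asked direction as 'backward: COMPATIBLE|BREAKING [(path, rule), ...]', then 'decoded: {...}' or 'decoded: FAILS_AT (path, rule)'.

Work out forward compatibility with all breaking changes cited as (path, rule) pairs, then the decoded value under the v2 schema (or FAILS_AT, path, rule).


arrows below run writer -> reader for Shipment
forward pass over Shipment, reader schema v1, writer schema v2:
  role: paired with writer role (State -> State; writer required)
  audit: paired with writer audit (Geo -> Geo; writer required)
  latitude: paired with writer latitude (int64 -> float64; writer required)
  notes: paired with writer notes (string -> string; writer required)
  enabled has no writer counterpart
  writer phone: unknown to reader
  audit.signature: paired with writer audit.signature (bytes -> bytes; writer optional)
  audit.version: paired with writer audit.version (int64 -> int64; writer optional)
  audit.retries: paired with writer audit.retries (int64 -> int64; writer optional)
  writer audit.avatar: unknown to reader
  R2 fires at audit.avatar
  R1 fires at enabled
  R3 fires at latitude
  R2 fires at phone
  => forward verdict for Shipment: BREAKING, 4 violation(s)
migrating the Shipment value to v2:
  role := "SMS"
  read fails at phone under R1 (no fill)
  => FAILS_AT (phone, R1)

forward: BREAKING [(audit.avatar, R2), (enabled, R1), (latitude, R3), (phone, R2)]; decoded: FAILS_AT (phone, R1)


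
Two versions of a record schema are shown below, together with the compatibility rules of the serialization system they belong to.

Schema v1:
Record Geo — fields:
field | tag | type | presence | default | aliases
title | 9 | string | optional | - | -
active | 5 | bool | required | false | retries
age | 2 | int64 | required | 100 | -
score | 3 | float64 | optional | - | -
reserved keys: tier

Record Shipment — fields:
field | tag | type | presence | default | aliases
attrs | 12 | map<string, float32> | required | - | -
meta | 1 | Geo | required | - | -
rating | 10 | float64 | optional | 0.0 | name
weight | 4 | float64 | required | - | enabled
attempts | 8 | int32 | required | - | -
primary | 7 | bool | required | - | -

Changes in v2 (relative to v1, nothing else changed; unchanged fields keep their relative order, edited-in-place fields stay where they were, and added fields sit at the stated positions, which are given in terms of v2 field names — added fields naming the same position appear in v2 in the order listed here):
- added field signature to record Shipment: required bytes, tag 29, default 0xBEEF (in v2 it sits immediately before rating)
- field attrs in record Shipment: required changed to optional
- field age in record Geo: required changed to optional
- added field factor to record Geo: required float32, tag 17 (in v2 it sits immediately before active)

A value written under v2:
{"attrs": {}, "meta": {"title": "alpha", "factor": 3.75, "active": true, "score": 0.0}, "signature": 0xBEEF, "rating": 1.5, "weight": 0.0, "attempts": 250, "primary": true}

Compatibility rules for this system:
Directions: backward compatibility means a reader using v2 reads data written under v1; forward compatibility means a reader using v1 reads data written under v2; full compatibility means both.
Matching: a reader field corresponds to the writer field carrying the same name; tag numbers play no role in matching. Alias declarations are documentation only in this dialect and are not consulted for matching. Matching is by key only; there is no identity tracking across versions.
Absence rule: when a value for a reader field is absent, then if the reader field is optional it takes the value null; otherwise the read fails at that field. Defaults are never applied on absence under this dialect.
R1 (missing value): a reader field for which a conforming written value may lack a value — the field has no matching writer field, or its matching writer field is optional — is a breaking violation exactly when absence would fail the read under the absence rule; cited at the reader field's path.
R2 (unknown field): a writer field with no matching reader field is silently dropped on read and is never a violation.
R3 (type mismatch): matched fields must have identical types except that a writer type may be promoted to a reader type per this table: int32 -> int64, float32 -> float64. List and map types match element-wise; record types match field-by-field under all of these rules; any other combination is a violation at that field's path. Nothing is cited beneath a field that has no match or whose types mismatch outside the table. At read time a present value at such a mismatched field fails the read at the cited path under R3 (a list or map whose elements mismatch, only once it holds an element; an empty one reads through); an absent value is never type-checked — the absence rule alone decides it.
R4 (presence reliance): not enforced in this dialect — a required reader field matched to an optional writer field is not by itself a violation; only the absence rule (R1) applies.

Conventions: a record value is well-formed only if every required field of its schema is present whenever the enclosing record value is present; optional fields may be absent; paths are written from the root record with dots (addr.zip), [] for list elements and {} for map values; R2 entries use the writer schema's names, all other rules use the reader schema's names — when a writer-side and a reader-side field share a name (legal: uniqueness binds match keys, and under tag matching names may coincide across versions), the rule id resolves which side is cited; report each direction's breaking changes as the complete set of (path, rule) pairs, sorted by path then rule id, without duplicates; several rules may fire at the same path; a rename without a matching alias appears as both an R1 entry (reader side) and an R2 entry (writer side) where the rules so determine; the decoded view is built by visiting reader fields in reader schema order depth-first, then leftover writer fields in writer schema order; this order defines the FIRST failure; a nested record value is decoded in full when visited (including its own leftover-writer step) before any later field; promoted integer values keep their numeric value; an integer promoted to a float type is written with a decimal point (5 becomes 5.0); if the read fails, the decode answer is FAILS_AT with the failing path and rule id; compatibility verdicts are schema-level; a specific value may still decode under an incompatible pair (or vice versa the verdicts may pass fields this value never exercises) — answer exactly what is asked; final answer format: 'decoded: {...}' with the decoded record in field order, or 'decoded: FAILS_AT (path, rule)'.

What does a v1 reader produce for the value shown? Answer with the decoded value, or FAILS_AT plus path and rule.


in Shipment below, arrows point writer -> reader
decode walk for Shipment under reader schema v1:
  attrs := {}
  meta.title := "alpha"
  meta.active := true
  read fails at meta.age under R1 (no fill)
  => FAILS_AT (meta.age, R1)
diffs on Shipment not affecting the asked answer:
  added field signature to record Shipment: required bytes, tag 29, default 0xBEEF (in v2 it sits immediately before rating) -> matters for Shipment compatibility verdicts, not for this value's decode
  field attrs in record Shipment: required changed to optional -> matters for Shipment compatibility verdicts, not for this value's decode
  added field factor to record Geo: required float32, tag 17 (in v2 it sits immediately before active) -> matters for Shipment compatibility verdicts, not for this value's decode

decoded: FAILS_AT (meta.age, R1)


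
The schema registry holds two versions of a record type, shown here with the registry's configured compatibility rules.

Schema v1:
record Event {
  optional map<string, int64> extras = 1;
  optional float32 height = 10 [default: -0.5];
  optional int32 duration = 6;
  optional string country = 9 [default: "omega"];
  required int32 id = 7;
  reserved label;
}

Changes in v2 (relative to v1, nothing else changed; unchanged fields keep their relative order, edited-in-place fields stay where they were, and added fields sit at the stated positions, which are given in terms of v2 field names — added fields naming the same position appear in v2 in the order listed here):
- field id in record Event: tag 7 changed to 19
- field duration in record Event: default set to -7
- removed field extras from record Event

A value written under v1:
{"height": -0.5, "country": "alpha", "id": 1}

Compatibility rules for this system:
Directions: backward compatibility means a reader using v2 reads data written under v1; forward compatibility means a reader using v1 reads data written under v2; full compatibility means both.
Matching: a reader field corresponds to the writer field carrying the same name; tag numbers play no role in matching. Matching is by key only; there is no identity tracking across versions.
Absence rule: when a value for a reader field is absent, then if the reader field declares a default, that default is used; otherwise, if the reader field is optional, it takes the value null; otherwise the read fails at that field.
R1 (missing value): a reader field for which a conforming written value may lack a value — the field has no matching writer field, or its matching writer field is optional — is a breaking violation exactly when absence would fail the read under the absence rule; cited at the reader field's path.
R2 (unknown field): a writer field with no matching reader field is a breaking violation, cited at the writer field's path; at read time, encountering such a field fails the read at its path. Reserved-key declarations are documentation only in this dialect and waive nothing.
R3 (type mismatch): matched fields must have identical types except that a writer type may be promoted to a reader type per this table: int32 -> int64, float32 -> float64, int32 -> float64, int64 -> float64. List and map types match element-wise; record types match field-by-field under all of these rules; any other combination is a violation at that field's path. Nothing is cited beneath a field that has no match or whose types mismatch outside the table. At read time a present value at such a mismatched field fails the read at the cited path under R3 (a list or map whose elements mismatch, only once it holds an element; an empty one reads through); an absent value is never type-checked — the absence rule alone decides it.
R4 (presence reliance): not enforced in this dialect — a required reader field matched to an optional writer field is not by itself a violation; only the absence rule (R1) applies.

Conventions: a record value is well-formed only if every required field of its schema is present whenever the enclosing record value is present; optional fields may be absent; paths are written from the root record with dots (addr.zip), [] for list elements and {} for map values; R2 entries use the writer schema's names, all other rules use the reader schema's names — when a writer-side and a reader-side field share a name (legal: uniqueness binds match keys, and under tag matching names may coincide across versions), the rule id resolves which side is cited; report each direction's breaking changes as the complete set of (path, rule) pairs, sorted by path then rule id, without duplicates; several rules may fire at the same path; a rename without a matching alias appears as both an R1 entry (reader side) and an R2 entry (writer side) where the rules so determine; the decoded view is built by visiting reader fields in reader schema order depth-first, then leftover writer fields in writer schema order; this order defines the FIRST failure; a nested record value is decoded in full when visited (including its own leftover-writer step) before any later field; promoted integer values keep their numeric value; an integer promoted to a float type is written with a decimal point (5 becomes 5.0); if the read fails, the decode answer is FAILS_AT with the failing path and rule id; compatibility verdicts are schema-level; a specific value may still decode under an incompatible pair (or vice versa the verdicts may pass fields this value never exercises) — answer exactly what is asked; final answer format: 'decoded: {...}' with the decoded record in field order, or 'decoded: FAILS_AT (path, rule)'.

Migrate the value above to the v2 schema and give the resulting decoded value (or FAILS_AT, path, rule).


decoded: {"height": -0.5, "duration": -7, "country": "alpha", "id": 1}

arrows below run writer -> reader for Event
decode walk for Event under reader schema v2:
  height := -0.5
  duration := -7 (absent -> default)
  country := "alpha"
  id := 1
  => decoded: {"height": -0.5, "duration": -7, "country": "alpha", "id": 1}
remaining Event differences; none change what is asked:
  field id in record Event: tag 7 changed to 19 -> no rule fires on it and the decoded Event view is identical with or without it
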